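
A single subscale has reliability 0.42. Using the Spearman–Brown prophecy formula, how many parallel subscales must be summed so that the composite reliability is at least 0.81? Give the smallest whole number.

k ≥ ρ*(1−ρ₁)/(ρ₁(1−ρ*)) = 0.81·0.58 / (0.42·0.19) = 5.887.
Smallest integer k = 6.

6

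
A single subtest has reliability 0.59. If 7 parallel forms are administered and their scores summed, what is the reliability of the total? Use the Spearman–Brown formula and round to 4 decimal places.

ρ_k = kρ / (1 + (k−1)ρ) = 7·0.59 / (1 + 6·0.59) = 4.130 / 4.540 = 0.9097.

0.9097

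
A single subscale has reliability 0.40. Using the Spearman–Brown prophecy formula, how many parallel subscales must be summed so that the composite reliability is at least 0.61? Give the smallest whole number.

k ≥ ρ*(1−ρ₁)/(ρ₁(1−ρ*)) = 0.61·0.60 / (0.40·0.39) = 2.346.
Smallest integer k = 3.

3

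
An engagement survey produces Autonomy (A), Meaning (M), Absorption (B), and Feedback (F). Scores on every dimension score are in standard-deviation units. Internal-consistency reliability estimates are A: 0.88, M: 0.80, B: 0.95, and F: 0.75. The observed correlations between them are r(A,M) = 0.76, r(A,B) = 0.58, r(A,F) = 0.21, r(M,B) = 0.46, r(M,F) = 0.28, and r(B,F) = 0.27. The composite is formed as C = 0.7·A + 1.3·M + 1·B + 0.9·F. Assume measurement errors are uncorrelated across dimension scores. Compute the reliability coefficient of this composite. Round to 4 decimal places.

0.9261

Var(C) = 0.7² + 1.3² + 1 + 0.9² + 2·[0.91·0.76 + 0.7·0.58 + 0.63·0.21 + 1.3·0.46 + 1.17·0.28 + 0.9·0.27] = 3.99 + 4.797 = 8.787.
With uncorrelated errors the cross-covariances are all true-score covariance, so they carry over unchanged; only the diagonal terms shrink to ρᵢσᵢ².
True-score variance = [0.7²·0.88 + 1.3²·0.80 + 0.95 + 0.9²·0.75] + 4.797 = 3.3407 + 4.797 = 8.1377.
Reliability = 8.1377 / 8.787 = 0.9261.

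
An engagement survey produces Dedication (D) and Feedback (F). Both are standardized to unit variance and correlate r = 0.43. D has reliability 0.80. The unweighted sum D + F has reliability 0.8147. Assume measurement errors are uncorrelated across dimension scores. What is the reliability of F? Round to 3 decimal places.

0.670

Var(D+F) = 2 + 2·0.43 = 2.860.
True-score variance = ρ_D + ρ_F + 2·0.43, so 0.8147 = (0.80 + ρ_F + 0.86) / 2.860.
ρ_F = 0.8147·2.860 − 0.80 − 0.86 = 0.670.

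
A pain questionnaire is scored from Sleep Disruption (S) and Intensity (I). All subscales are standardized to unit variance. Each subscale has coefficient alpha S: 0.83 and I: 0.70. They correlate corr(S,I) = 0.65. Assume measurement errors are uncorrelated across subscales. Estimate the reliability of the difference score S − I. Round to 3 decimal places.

Var(S−I) = 1 + 1 − 2·0.65 = 2 − 1.3 = 0.7.
With uncorrelated errors the cross-covariances are all true-score covariance, so they carry over unchanged; only the diagonal terms shrink to ρᵢσᵢ².
True-score variance = [0.83 + 0.70] − 1.3 = 1.53 − 1.3 = 0.23.
Reliability = 0.23 / 0.7 = 0.329.

0.329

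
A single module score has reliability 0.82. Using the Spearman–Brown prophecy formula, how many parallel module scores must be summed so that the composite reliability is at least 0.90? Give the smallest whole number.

k ≥ ρ*(1−ρ₁)/(ρ₁(1−ρ*)) = 0.90·0.18 / (0.82·0.10) = 1.976.
Smallest integer k = 2.

2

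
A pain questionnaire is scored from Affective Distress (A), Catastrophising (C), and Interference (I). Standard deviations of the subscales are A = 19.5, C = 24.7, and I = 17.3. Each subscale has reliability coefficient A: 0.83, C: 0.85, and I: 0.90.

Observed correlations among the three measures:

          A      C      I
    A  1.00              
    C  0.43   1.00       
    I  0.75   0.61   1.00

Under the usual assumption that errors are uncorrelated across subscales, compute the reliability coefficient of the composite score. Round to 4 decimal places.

Var(A+C+I) = 19.5² + 24.7² + 17.3² + 2·[19.5·24.7·0.43 + 19.5·17.3·0.75 + 24.7·17.3·0.61] = 1289.63 + 1441.56 = 2731.19.
With uncorrelated errors the cross-covariances are all true-score covariance, so they carry over unchanged; only the diagonal terms shrink to ρᵢσᵢ².
True-score variance = [19.5²·0.83 + 24.7²·0.85 + 17.3²·0.90] + 1441.56 = 1103.54 + 1441.56 = 2545.11.
Reliability = 2545.11 / 2731.19 = 0.9319.

0.9319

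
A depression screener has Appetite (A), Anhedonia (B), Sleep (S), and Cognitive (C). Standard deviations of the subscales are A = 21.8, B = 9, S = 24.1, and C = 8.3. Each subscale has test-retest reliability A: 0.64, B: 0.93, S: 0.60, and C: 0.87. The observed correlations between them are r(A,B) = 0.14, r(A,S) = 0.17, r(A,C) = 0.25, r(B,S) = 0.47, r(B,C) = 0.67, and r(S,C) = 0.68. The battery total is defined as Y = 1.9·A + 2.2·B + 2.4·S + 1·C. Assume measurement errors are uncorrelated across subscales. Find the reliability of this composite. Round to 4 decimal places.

Var(Y) = 1.9²·21.8² + 2.2²·9² + 2.4²·24.1² + 8.3² + 2·[4.18·21.8·9·0.14 + 4.56·21.8·24.1·0.17 + 1.9·21.8·8.3·0.25 + 5.28·9·24.1·0.47 + 2.2·9·8.3·0.67 + 2.4·24.1·8.3·0.68] = 5522.01 + 3165.71 = 8687.72.
With uncorrelated errors the cross-covariances are all true-score covariance, so they carry over unchanged; only the diagonal terms shrink to ρᵢσᵢ².
True-score variance = [1.9²·21.8²·0.64 + 2.2²·9²·0.93 + 2.4²·24.1²·0.60 + 8.3²·0.87] + 3165.71 = 3529.81 + 3165.71 = 6695.51.
Reliability = 6695.51 / 8687.72 = 0.7707.

0.7707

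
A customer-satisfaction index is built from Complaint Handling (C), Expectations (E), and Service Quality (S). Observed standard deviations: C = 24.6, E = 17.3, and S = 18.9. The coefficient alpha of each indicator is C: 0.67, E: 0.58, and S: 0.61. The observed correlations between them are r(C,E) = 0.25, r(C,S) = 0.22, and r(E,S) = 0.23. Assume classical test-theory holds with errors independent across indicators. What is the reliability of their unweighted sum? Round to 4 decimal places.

0.7460

Var(C+E+S) = 24.6² + 17.3² + 18.9² + 2·[24.6·17.3·0.25 + 24.6·18.9·0.22 + 17.3·18.9·0.23] = 1261.66 + 567.77 = 1829.43.
With uncorrelated errors the cross-covariances are all true-score covariance, so they carry over unchanged; only the diagonal terms shrink to ρᵢσᵢ².
True-score variance = [24.6²·0.67 + 17.3²·0.58 + 18.9²·0.61] + 567.77 = 796.943 + 567.77 = 1364.71.
Reliability = 1364.71 / 1829.43 = 0.7460.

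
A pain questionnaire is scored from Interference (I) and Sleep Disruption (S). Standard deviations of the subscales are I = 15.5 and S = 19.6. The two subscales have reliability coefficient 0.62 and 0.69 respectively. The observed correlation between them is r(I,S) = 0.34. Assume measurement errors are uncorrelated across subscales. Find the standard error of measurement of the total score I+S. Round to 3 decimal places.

14.505

Var(total) = 624.41 + 206.584 = 830.994.
True-score variance = 414.025 + 206.584 = 620.609, so reliability = 0.7468.
Error variance = 830.994 − 620.609 = 210.385; SEM = √210.385 = 14.505.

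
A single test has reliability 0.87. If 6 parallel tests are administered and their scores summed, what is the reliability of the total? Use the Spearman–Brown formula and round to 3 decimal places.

ρ_k = kρ / (1 + (k−1)ρ) = 6·0.87 / (1 + 5·0.87) = 5.220 / 5.350 = 0.976.

0.976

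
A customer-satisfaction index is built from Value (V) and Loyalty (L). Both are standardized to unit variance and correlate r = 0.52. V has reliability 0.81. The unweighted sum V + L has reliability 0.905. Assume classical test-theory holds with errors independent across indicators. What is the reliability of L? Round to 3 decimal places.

Var(V+L) = 2 + 2·0.52 = 3.040.
True-score variance = ρ_V + ρ_L + 2·0.52, so 0.905 = (0.81 + ρ_L + 1.04) / 3.040.
ρ_L = 0.905·3.040 − 0.81 − 1.04 = 0.901.

0.901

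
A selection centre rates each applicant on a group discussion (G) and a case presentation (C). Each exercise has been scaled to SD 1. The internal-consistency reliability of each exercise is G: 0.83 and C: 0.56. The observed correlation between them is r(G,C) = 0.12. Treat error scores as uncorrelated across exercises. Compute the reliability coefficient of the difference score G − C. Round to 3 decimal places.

Var(G−C) = 1 + 1 − 2·0.12 = 2 − 0.24 = 1.76.
Under uncorrelated errors the observed covariances equal the true-score covariances, so only the own-variance terms attenuate.
True-score variance = [0.83 + 0.56] − 0.24 = 1.39 − 0.24 = 1.15.
Reliability = 1.15 / 1.76 = 0.653.

0.653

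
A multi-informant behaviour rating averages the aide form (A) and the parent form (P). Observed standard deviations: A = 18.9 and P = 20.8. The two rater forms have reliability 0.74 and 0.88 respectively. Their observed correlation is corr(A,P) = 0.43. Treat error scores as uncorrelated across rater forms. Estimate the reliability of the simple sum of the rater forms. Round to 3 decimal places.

Var(A+P) = 18.9² + 20.8² + 2·[18.9·20.8·0.43] = 789.85 + 338.083 = 1127.93.
Under uncorrelated errors the observed covariances equal the true-score covariances, so only the own-variance terms attenuate.
True-score variance = [18.9²·0.74 + 20.8²·0.88] + 338.083 = 645.059 + 338.083 = 983.142.
Reliability = 983.142 / 1127.93 = 0.872.

0.872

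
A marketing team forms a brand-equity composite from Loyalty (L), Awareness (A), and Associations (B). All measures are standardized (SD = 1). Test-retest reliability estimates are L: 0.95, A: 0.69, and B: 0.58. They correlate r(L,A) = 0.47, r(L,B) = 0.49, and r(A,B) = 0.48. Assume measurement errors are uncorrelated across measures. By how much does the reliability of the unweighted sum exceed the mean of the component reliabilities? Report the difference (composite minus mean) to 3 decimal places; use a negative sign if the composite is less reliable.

0.127

Var(sum) = 3 + 2.88 = 5.88; true-score variance = 2.22 + 2.88 = 5.1; composite reliability = 0.8673.
Mean component reliability = 0.7400.
Difference = 0.8673 − 0.7400 = 0.127.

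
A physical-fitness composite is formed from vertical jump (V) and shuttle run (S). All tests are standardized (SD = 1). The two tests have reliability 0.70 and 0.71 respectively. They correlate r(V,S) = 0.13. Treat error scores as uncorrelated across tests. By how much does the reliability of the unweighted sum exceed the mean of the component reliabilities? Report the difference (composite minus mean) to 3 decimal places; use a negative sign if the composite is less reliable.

0.034

Var(sum) = 2 + 0.26 = 2.26; true-score variance = 1.41 + 0.26 = 1.67; composite reliability = 0.7389.
Mean component reliability = 0.7050.
Difference = 0.7389 − 0.7050 = 0.034.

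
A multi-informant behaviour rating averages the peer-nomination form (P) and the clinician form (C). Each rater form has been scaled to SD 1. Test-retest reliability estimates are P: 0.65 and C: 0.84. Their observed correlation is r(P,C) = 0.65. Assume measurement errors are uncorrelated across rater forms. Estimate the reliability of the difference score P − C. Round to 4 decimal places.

0.2714

Var(P−C) = 1 + 1 − 2·0.65 = 2 − 1.3 = 0.7.
With uncorrelated errors the cross-covariances are all true-score covariance, so they carry over unchanged; only the diagonal terms shrink to ρᵢσᵢ².
True-score variance = [0.65 + 0.84] − 1.3 = 1.49 − 1.3 = 0.19.
Reliability = 0.19 / 0.7 = 0.2714.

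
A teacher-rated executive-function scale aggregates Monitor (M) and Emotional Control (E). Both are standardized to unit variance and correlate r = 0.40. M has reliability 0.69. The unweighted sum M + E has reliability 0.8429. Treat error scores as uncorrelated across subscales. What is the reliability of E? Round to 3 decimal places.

Var(M+E) = 2 + 2·0.40 = 2.800.
True-score variance = ρ_M + ρ_E + 2·0.40, so 0.8429 = (0.69 + ρ_E + 0.80) / 2.800.
ρ_E = 0.8429·2.800 − 0.69 − 0.80 = 0.870.

0.870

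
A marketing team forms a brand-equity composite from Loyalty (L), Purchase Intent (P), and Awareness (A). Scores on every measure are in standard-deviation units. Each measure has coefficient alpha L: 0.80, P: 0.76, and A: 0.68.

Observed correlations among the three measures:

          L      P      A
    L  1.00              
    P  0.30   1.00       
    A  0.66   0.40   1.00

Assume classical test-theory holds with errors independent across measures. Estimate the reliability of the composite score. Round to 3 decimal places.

0.867

Var(L+P+A) = 3 + 2·[0.30 + 0.66 + 0.40] = 3 + 2.72 = 5.72.
With uncorrelated errors the cross-covariances are all true-score covariance, so they carry over unchanged; only the diagonal terms shrink to ρᵢσᵢ².
True-score variance = [0.80 + 0.76 + 0.68] + 2.72 = 2.24 + 2.72 = 4.96.
Reliability = 4.96 / 5.72 = 0.867.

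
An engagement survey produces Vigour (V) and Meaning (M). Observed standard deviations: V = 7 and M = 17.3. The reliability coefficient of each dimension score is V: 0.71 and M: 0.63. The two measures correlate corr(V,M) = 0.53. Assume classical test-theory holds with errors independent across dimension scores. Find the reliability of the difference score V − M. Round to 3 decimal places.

0.432

Var(V−M) = 7² + 17.3² − 2·7·17.3·0.53 = 348.29 − 128.366 = 219.924.
Under uncorrelated errors the observed covariances equal the true-score covariances, so only the own-variance terms attenuate.
True-score variance = [7²·0.71 + 17.3²·0.63] − 128.366 = 223.343 − 128.366 = 94.9767.
Reliability = 94.9767 / 219.924 = 0.432.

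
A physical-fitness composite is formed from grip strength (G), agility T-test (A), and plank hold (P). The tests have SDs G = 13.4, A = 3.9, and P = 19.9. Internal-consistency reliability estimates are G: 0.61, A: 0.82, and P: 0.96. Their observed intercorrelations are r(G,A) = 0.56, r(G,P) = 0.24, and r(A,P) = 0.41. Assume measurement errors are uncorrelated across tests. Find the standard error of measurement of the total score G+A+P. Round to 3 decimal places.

9.413

Var(total) = 590.78 + 250.168 = 840.948.
True-score variance = 502.173 + 250.168 = 752.342, so reliability = 0.8946.
Error variance = 840.948 − 752.342 = 88.6066; SEM = √88.6066 = 9.413.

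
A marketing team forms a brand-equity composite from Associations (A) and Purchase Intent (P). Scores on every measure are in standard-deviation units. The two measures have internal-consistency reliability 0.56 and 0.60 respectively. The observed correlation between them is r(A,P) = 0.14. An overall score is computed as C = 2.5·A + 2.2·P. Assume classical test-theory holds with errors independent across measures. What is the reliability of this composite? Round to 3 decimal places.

0.629

Var(C) = 2.5² + 2.2² + 2·[5.5·0.14] = 11.09 + 1.54 = 12.63.
Because errors are independent across components, Cov(Tᵢ,Tⱼ) = Cov(Xᵢ,Xⱼ); the off-diagonal part of the true-score variance is the same as above.
True-score variance = [2.5²·0.56 + 2.2²·0.60] + 1.54 = 6.404 + 1.54 = 7.944.
Reliability = 7.944 / 12.63 = 0.629.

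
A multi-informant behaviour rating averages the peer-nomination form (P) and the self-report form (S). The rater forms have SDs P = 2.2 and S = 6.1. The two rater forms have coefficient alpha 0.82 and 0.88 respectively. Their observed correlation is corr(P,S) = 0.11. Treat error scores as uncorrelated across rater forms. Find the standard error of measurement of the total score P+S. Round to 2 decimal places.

2.31

Var(total) = 42.05 + 2.9524 = 45.0024.
True-score variance = 36.7136 + 2.9524 = 39.666, so reliability = 0.8814.
Error variance = 45.0024 − 39.666 = 5.3364; SEM = √5.3364 = 2.31.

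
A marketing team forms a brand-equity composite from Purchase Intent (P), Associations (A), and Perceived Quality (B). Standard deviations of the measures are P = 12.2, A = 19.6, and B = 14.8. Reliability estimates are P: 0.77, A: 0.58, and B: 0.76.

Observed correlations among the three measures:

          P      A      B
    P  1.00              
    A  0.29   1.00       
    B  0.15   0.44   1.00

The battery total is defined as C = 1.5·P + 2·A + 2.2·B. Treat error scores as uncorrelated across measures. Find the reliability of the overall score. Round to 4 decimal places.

0.7899

Var(C) = 1.5²·12.2² + 2²·19.6² + 2.2²·14.8² + 2·[3·12.2·19.6·0.29 + 3.3·12.2·14.8·0.15 + 4.4·19.6·14.8·0.44] = 2931.68 + 1718.01 = 4649.7.
With uncorrelated errors the cross-covariances are all true-score covariance, so they carry over unchanged; only the diagonal terms shrink to ρᵢσᵢ².
True-score variance = [1.5²·12.2²·0.77 + 2²·19.6²·0.58 + 2.2²·14.8²·0.76] + 1718.01 = 1954.83 + 1718.01 = 3672.85.
Reliability = 3672.85 / 4649.7 = 0.7899.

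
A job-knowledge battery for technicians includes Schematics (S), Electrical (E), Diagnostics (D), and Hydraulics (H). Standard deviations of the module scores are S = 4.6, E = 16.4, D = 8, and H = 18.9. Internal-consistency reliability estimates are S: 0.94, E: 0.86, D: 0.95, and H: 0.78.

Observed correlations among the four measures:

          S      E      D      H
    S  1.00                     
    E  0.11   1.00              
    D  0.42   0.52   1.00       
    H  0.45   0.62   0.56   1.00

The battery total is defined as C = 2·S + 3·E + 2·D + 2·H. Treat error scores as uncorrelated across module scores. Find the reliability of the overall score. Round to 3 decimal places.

0.921

Var(C) = 2²·4.6² + 3²·16.4² + 2²·8² + 2²·18.9² + 2·[6·4.6·16.4·0.11 + 4·4.6·8·0.42 + 4·4.6·18.9·0.45 + 6·16.4·8·0.52 + 6·16.4·18.9·0.62 + 4·8·18.9·0.56] = 4190.12 + 4338.38 = 8528.5.
Under uncorrelated errors the observed covariances equal the true-score covariances, so only the own-variance terms attenuate.
True-score variance = [2²·4.6²·0.94 + 3²·16.4²·0.86 + 2²·8²·0.95 + 2²·18.9²·0.78] + 4338.38 = 3519.01 + 4338.38 = 7857.39.
Reliability = 7857.39 / 8528.5 = 0.921.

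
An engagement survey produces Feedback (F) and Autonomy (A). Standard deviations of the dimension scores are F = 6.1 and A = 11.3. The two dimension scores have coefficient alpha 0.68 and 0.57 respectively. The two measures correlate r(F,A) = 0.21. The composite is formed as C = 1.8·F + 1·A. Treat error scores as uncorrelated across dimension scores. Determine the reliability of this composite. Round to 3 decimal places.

Var(C) = 1.8²·6.1² + 11.3² + 2·[1.8·6.1·11.3·0.21] = 248.25 + 52.1111 = 300.361.
With uncorrelated errors the cross-covariances are all true-score covariance, so they carry over unchanged; only the diagonal terms shrink to ρᵢσᵢ².
True-score variance = [1.8²·6.1²·0.68 + 11.3²·0.57] + 52.1111 = 154.764 + 52.1111 = 206.875.
Reliability = 206.875 / 300.361 = 0.689.

0.689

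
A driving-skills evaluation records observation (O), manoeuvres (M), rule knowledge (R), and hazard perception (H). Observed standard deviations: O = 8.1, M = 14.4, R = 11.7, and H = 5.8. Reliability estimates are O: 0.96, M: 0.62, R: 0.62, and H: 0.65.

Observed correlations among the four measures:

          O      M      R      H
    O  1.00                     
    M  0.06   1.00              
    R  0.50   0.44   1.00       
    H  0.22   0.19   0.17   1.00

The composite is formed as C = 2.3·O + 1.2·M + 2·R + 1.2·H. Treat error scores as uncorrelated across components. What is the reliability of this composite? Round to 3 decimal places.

0.842

Var(C) = 2.3²·8.1² + 1.2²·14.4² + 2²·11.7² + 1.2²·5.8² + 2·[2.76·8.1·14.4·0.06 + 4.6·8.1·11.7·0.50 + 2.76·8.1·5.8·0.22 + 2.4·14.4·11.7·0.44 + 1.44·14.4·5.8·0.19 + 2.4·11.7·5.8·0.17] = 1241.68 + 988.531 = 2230.21.
With uncorrelated errors the cross-covariances are all true-score covariance, so they carry over unchanged; only the diagonal terms shrink to ρᵢσᵢ².
True-score variance = [2.3²·8.1²·0.96 + 1.2²·14.4²·0.62 + 2²·11.7²·0.62 + 1.2²·5.8²·0.65] + 988.531 = 889.299 + 988.531 = 1877.83.
Reliability = 1877.83 / 2230.21 = 0.842.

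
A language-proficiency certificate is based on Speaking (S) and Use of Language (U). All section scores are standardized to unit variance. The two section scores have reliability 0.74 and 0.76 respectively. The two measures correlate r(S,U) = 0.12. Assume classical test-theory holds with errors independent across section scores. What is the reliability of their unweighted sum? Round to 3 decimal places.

0.777

Var(S+U) = 2 + 2·[0.12] = 2 + 0.24 = 2.24.
Under uncorrelated errors the observed covariances equal the true-score covariances, so only the own-variance terms attenuate.
True-score variance = [0.74 + 0.76] + 0.24 = 1.5 + 0.24 = 1.74.
Reliability = 1.74 / 2.24 = 0.777.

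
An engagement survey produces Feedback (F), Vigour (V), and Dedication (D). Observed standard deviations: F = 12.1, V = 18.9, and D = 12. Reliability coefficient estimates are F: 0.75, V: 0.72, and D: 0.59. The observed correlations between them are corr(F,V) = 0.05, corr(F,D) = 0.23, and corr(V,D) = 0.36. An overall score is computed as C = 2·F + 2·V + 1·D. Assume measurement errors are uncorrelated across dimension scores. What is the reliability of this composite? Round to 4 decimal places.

Var(C) = 2²·12.1² + 2²·18.9² + 12² + 2·[4·12.1·18.9·0.05 + 2·12.1·12·0.23 + 2·18.9·12·0.36] = 2158.48 + 551.652 = 2710.13.
Under uncorrelated errors the observed covariances equal the true-score covariances, so only the own-variance terms attenuate.
True-score variance = [2²·12.1²·0.75 + 2²·18.9²·0.72 + 12²·0.59] + 551.652 = 1552.95 + 551.652 = 2104.61.
Reliability = 2104.61 / 2710.13 = 0.7766.

0.7766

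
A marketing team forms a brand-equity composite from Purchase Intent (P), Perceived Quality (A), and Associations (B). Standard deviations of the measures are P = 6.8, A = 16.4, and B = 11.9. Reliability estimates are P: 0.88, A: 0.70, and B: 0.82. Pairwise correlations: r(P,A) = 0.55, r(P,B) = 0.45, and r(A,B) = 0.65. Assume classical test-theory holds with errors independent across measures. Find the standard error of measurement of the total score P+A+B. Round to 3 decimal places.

Var(total) = 456.81 + 449.208 = 906.018.
True-score variance = 345.083 + 449.208 = 794.291, so reliability = 0.8767.
Error variance = 906.018 − 794.291 = 111.727; SEM = √111.727 = 10.570.

10.570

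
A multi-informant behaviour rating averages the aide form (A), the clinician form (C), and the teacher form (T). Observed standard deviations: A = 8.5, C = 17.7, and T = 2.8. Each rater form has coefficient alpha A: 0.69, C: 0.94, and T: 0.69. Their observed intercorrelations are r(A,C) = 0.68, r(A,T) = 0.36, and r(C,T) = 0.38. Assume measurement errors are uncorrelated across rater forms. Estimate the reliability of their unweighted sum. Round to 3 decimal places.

0.933

Var(A+C+T) = 8.5² + 17.7² + 2.8² + 2·[8.5·17.7·0.68 + 8.5·2.8·0.36 + 17.7·2.8·0.38] = 393.38 + 259.414 = 652.794.
Because errors are independent across components, Cov(Tᵢ,Tⱼ) = Cov(Xᵢ,Xⱼ); the off-diagonal part of the true-score variance is the same as above.
True-score variance = [8.5²·0.69 + 17.7²·0.94 + 2.8²·0.69] + 259.414 = 349.755 + 259.414 = 609.168.
Reliability = 609.168 / 652.794 = 0.933.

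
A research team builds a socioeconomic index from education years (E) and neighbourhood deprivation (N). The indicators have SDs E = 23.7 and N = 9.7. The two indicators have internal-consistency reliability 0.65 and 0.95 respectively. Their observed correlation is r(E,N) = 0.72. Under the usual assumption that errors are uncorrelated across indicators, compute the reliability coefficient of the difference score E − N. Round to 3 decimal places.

0.380

Var(E−N) = 23.7² + 9.7² − 2·23.7·9.7·0.72 = 655.78 − 331.042 = 324.738.
Under uncorrelated errors the observed covariances equal the true-score covariances, so only the own-variance terms attenuate.
True-score variance = [23.7²·0.65 + 9.7²·0.95] − 331.042 = 454.484 − 331.042 = 123.442.
Reliability = 123.442 / 324.738 = 0.380.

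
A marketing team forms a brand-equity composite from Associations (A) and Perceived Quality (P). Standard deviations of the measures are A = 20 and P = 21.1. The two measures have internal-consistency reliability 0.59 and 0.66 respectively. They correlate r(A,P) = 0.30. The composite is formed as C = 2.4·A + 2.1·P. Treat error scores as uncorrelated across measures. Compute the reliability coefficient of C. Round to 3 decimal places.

Var(C) = 2.4²·20² + 2.1²·21.1² + 2·[5.04·20·21.1·0.30] = 4267.38 + 1276.13 = 5543.5.
Under uncorrelated errors the observed covariances equal the true-score covariances, so only the own-variance terms attenuate.
True-score variance = [2.4²·20²·0.59 + 2.1²·21.1²·0.66] + 1276.13 = 2655.19 + 1276.13 = 3931.32.
Reliability = 3931.32 / 5543.5 = 0.709.

0.709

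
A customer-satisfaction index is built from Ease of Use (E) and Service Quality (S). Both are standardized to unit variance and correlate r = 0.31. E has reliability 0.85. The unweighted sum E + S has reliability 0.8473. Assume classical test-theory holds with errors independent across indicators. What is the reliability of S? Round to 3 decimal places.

Var(E+S) = 2 + 2·0.31 = 2.620.
True-score variance = ρ_E + ρ_S + 2·0.31, so 0.8473 = (0.85 + ρ_S + 0.62) / 2.620.
ρ_S = 0.8473·2.620 − 0.85 − 0.62 = 0.750.

0.750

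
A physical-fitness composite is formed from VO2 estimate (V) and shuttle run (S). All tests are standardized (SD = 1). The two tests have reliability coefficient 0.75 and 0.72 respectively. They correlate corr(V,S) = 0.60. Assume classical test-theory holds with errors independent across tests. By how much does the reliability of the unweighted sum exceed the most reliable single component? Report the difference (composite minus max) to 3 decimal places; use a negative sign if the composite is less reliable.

0.084

Var(sum) = 2 + 1.2 = 3.2; true-score variance = 1.47 + 1.2 = 2.67; composite reliability = 0.8344.
Max component reliability = 0.7500.
Difference = 0.8344 − 0.7500 = 0.084.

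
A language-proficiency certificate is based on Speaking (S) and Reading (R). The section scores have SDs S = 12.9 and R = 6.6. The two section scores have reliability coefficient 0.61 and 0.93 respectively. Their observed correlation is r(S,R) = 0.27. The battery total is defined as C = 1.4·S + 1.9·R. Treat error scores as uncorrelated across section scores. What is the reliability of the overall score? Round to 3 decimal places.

Var(C) = 1.4²·12.9² + 1.9²·6.6² + 2·[2.66·12.9·6.6·0.27] = 483.415 + 122.295 = 605.71.
Because errors are independent across components, Cov(Tᵢ,Tⱼ) = Cov(Xᵢ,Xⱼ); the off-diagonal part of the true-score variance is the same as above.
True-score variance = [1.4²·12.9²·0.61 + 1.9²·6.6²·0.93] + 122.295 = 345.204 + 122.295 = 467.499.
Reliability = 467.499 / 605.71 = 0.772.

0.772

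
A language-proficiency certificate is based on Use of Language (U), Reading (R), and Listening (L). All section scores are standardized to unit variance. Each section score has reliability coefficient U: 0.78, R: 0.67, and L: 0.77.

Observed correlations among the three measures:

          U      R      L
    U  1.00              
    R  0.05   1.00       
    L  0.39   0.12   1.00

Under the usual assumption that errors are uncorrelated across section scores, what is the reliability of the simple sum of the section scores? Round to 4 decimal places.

Var(U+R+L) = 3 + 2·[0.05 + 0.39 + 0.12] = 3 + 1.12 = 4.12.
Because errors are independent across components, Cov(Tᵢ,Tⱼ) = Cov(Xᵢ,Xⱼ); the off-diagonal part of the true-score variance is the same as above.
True-score variance = [0.78 + 0.67 + 0.77] + 1.12 = 2.22 + 1.12 = 3.34.
Reliability = 3.34 / 4.12 = 0.8107.

0.8107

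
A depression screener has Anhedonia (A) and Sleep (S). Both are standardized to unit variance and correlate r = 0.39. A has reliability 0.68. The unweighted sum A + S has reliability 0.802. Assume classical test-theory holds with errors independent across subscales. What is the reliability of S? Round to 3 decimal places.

0.770

Var(A+S) = 2 + 2·0.39 = 2.780.
True-score variance = ρ_A + ρ_S + 2·0.39, so 0.802 = (0.68 + ρ_S + 0.78) / 2.780.
ρ_S = 0.802·2.780 − 0.68 − 0.78 = 0.770.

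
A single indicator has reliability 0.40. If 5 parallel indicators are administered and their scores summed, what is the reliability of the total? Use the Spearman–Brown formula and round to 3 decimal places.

ρ_k = kρ / (1 + (k−1)ρ) = 5·0.40 / (1 + 4·0.40) = 2.000 / 2.600 = 0.769.

0.769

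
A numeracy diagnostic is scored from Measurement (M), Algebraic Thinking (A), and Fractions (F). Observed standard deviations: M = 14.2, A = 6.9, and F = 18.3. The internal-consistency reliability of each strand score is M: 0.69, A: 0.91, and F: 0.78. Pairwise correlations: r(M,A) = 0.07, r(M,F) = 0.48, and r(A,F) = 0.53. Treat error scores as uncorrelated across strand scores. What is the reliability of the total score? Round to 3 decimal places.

Var(M+A+F) = 14.2² + 6.9² + 18.3² + 2·[14.2·6.9·0.07 + 14.2·18.3·0.48 + 6.9·18.3·0.53] = 584.14 + 397.029 = 981.169.
Under uncorrelated errors the observed covariances equal the true-score covariances, so only the own-variance terms attenuate.
True-score variance = [14.2²·0.69 + 6.9²·0.91 + 18.3²·0.78] + 397.029 = 443.671 + 397.029 = 840.7.
Reliability = 840.7 / 981.169 = 0.857.

0.857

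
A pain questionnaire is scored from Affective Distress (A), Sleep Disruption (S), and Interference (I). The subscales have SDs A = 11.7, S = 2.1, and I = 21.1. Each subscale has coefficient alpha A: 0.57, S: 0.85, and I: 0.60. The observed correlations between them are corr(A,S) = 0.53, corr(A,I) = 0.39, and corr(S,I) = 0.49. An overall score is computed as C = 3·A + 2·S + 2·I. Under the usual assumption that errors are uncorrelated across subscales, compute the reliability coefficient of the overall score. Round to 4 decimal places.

0.7244

Var(C) = 3²·11.7² + 2²·2.1² + 2²·21.1² + 2·[6·11.7·2.1·0.53 + 6·11.7·21.1·0.39 + 4·2.1·21.1·0.49] = 3030.49 + 1485.31 = 4515.8.
Because errors are independent across components, Cov(Tᵢ,Tⱼ) = Cov(Xᵢ,Xⱼ); the off-diagonal part of the true-score variance is the same as above.
True-score variance = [3²·11.7²·0.57 + 2²·2.1²·0.85 + 2²·21.1²·0.60] + 1485.31 = 1785.74 + 1485.31 = 3271.06.
Reliability = 3271.06 / 4515.8 = 0.7244.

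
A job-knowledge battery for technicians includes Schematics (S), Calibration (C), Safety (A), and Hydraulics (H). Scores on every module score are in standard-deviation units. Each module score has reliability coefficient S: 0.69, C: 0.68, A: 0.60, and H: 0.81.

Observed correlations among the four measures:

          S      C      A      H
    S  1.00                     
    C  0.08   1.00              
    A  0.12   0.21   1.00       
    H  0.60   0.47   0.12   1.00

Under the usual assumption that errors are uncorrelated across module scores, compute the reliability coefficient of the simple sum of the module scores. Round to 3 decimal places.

0.831

Var(S+C+A+H) = 4 + 2·[0.08 + 0.12 + 0.60 + 0.21 + 0.47 + 0.12] = 4 + 3.2 = 7.2.
Under uncorrelated errors the observed covariances equal the true-score covariances, so only the own-variance terms attenuate.
True-score variance = [0.69 + 0.68 + 0.60 + 0.81] + 3.2 = 2.78 + 3.2 = 5.98.
Reliability = 5.98 / 7.2 = 0.831.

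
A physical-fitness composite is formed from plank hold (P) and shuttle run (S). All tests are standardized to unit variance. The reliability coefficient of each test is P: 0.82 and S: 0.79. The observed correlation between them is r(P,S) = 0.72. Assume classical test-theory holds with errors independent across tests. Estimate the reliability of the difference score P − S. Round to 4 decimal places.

0.3036

Var(P−S) = 1 + 1 − 2·0.72 = 2 − 1.44 = 0.56.
Under uncorrelated errors the observed covariances equal the true-score covariances, so only the own-variance terms attenuate.
True-score variance = [0.82 + 0.79] − 1.44 = 1.61 − 1.44 = 0.17.
Reliability = 0.17 / 0.56 = 0.3036.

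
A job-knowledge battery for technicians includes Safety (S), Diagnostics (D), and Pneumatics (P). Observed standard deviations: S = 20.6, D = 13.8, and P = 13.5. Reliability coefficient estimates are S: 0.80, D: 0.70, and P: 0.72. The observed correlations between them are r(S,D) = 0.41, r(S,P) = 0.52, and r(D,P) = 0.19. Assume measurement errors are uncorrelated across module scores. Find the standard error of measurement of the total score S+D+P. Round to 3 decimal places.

Var(total) = 797.05 + 593.128 = 1390.18.
True-score variance = 604.016 + 593.128 = 1197.14, so reliability = 0.8611.
Error variance = 1390.18 − 1197.14 = 193.034; SEM = √193.034 = 13.894.

13.894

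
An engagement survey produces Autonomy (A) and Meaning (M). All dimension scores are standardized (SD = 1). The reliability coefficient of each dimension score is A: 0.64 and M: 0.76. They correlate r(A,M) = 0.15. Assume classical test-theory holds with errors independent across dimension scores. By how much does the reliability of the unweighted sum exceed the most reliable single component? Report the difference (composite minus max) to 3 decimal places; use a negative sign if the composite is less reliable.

Var(sum) = 2 + 0.3 = 2.3; true-score variance = 1.4 + 0.3 = 1.7; composite reliability = 0.7391.
Max component reliability = 0.7600.
Difference = 0.7391 − 0.7600 = -0.021.

-0.021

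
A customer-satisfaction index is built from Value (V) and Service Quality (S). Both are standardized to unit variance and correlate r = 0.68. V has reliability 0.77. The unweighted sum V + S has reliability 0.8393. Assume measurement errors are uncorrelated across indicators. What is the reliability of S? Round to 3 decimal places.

0.690

Var(V+S) = 2 + 2·0.68 = 3.360.
True-score variance = ρ_V + ρ_S + 2·0.68, so 0.8393 = (0.77 + ρ_S + 1.36) / 3.360.
ρ_S = 0.8393·3.360 − 0.77 − 1.36 = 0.690.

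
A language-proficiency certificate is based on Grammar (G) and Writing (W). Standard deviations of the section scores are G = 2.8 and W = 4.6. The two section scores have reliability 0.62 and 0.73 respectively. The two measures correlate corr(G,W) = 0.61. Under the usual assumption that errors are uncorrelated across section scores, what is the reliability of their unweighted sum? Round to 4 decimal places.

Var(G+W) = 2.8² + 4.6² + 2·[2.8·4.6·0.61] = 29 + 15.7136 = 44.7136.
Under uncorrelated errors the observed covariances equal the true-score covariances, so only the own-variance terms attenuate.
True-score variance = [2.8²·0.62 + 4.6²·0.73] + 15.7136 = 20.3076 + 15.7136 = 36.0212.
Reliability = 36.0212 / 44.7136 = 0.8056.

0.8056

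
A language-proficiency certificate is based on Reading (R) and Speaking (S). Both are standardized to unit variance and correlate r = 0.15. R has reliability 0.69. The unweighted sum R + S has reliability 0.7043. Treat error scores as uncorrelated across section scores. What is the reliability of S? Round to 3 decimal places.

0.630

Var(R+S) = 2 + 2·0.15 = 2.300.
True-score variance = ρ_R + ρ_S + 2·0.15, so 0.7043 = (0.69 + ρ_S + 0.30) / 2.300.
ρ_S = 0.7043·2.300 − 0.69 − 0.30 = 0.630.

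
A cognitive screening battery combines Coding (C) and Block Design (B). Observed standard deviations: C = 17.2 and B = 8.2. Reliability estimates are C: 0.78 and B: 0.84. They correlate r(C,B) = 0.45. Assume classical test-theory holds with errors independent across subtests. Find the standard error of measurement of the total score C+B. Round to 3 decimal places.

Var(total) = 363.08 + 126.936 = 490.016.
True-score variance = 287.237 + 126.936 = 414.173, so reliability = 0.8452.
Error variance = 490.016 − 414.173 = 75.8432; SEM = √75.8432 = 8.709.

8.709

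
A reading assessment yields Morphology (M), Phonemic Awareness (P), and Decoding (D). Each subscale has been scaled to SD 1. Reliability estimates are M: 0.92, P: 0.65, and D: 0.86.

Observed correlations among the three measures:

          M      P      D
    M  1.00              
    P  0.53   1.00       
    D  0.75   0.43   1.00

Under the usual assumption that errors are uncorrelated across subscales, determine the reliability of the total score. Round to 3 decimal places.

Var(M+P+D) = 3 + 2·[0.53 + 0.75 + 0.43] = 3 + 3.42 = 6.42.
Because errors are independent across components, Cov(Tᵢ,Tⱼ) = Cov(Xᵢ,Xⱼ); the off-diagonal part of the true-score variance is the same as above.
True-score variance = [0.92 + 0.65 + 0.86] + 3.42 = 2.43 + 3.42 = 5.85.
Reliability = 5.85 / 6.42 = 0.911.

0.911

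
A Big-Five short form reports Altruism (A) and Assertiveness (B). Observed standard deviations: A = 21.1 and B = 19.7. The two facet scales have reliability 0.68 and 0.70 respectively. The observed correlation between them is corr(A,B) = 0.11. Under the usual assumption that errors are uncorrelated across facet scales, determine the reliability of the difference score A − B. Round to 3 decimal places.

Var(A−B) = 21.1² + 19.7² − 2·21.1·19.7·0.11 = 833.3 − 91.4474 = 741.853.
Under uncorrelated errors the observed covariances equal the true-score covariances, so only the own-variance terms attenuate.
True-score variance = [21.1²·0.68 + 19.7²·0.70] − 91.4474 = 574.406 − 91.4474 = 482.958.
Reliability = 482.958 / 741.853 = 0.651.

0.651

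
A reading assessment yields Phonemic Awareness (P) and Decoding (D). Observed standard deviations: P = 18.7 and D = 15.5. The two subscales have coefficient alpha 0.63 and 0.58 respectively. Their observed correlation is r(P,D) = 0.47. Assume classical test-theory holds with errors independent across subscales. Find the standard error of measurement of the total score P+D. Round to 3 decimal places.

Var(total) = 589.94 + 272.459 = 862.399.
True-score variance = 359.65 + 272.459 = 632.109, so reliability = 0.7330.
Error variance = 862.399 − 632.109 = 230.29; SEM = √230.29 = 15.175.

15.175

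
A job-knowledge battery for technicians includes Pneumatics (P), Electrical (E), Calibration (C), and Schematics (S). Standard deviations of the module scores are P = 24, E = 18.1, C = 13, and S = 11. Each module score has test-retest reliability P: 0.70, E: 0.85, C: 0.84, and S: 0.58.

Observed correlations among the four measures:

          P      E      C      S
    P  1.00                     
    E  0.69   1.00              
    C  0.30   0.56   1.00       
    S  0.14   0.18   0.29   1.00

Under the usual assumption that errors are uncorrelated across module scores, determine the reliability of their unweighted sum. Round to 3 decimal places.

Var(P+E+C+S) = 24² + 18.1² + 13² + 11² + 2·[24·18.1·0.69 + 24·13·0.30 + 24·11·0.14 + 18.1·13·0.56 + 18.1·11·0.18 + 13·11·0.29] = 1193.61 + 1278.74 = 2472.35.
Because errors are independent across components, Cov(Tᵢ,Tⱼ) = Cov(Xᵢ,Xⱼ); the off-diagonal part of the true-score variance is the same as above.
True-score variance = [24²·0.70 + 18.1²·0.85 + 13²·0.84 + 11²·0.58] + 1278.74 = 893.809 + 1278.74 = 2172.55.
Reliability = 2172.55 / 2472.35 = 0.879.

0.879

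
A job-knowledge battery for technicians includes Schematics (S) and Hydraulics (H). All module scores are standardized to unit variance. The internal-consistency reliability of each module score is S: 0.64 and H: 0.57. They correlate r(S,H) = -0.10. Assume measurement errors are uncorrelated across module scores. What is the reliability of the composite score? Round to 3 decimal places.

0.561

Var(S+H) = 2 + 2·[(-0.10)] = 2 − 0.2 = 1.8.
Because errors are independent across components, Cov(Tᵢ,Tⱼ) = Cov(Xᵢ,Xⱼ); the off-diagonal part of the true-score variance is the same as above.
True-score variance = [0.64 + 0.57] − 0.2 = 1.21 − 0.2 = 1.01.
Reliability = 1.01 / 1.8 = 0.561.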